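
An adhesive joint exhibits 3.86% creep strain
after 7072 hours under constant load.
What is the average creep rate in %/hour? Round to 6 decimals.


Creep rate = strain / time
= 3.86 / 7072
= 0.000546 %/h

0.000546


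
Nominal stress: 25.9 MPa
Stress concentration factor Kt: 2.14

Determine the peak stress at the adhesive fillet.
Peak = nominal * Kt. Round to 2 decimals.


Peak stress = 25.9 * 2.14
= 55.43 MPa

55.43


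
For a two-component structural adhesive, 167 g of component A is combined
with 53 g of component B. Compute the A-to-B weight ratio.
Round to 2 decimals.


Weight ratio A:B = 167 / 53
= 3.15

3.15


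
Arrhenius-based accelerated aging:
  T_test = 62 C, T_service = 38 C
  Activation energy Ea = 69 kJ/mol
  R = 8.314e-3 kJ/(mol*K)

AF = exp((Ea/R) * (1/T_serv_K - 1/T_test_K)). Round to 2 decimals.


T_test_K = 335.15, T_serv_K = 311.15
AF = exp((69/8.314e-3) * (1/311.15 - 1/335.15))
= 6.75

6.75


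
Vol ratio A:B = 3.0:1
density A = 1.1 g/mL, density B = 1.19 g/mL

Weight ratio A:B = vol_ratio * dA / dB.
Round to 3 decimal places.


Weight ratio = 3.0 * 1.1 / 1.19
= 2.773

2.773


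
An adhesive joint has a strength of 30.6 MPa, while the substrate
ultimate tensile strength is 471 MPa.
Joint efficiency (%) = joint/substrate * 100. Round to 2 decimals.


Efficiency = 30.6 / 471 * 100
= 6.50%

6.50


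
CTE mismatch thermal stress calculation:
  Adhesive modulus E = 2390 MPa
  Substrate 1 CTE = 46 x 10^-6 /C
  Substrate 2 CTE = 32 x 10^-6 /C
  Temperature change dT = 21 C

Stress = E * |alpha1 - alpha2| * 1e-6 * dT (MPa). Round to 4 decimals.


delta_alpha = |46 - 32| = 14 x 10^-6/C
Stress = 2390 * 14e-6 * 21
= 0.7027 MPa

0.7027


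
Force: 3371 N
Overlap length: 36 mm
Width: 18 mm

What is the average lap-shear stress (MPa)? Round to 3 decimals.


Average shear stress = F / (overlap * width)
= 3371 / (36 * 18)
= 5.202 MPa

5.202


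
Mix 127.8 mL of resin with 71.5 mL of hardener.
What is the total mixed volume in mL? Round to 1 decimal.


Total = 127.8 + 71.5 = 199.3 mL

199.3


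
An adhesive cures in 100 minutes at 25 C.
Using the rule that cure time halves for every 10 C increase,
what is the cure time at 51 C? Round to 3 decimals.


Factor = 2^((51 - 25) / 10) = 6.0629
Cure time = 100 / 6.0629
= 16.494 minutes

16.494


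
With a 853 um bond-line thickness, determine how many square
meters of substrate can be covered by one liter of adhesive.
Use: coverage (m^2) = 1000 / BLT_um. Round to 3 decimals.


Coverage = 1000 / 853 = 1.172 m^2

1.172


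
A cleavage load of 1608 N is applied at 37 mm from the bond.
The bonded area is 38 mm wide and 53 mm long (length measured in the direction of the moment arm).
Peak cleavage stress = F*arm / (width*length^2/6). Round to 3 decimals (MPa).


Moment = 1608 * 37 = 59496 N*mm
Section modulus = 38 * 2809 / 6 = 106742 / 6 mm^3
Stress = 59496 / (106742 / 6) = 356976 / 106742
= 3.344 MPa

3.344


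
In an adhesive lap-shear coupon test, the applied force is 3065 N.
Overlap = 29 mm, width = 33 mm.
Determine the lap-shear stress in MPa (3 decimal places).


stress = F / (overlap * width)
= 3065 / (29 * 33)
= 3.203 MPa

3.203


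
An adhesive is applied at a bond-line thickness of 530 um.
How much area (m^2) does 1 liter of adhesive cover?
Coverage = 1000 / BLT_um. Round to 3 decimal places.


Coverage = 1000 / 530 = 1.887 m^2

1.887


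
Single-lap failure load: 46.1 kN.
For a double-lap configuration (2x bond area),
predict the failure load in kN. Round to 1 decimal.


Failure load = 46.1 * 2 = 92.2 kN

92.2


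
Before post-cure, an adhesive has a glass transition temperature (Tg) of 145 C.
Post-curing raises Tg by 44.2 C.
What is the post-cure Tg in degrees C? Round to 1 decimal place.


Tg_post = Tg_base + delta_Tg
= 145 + 44.2
= 189.2 C

189.2


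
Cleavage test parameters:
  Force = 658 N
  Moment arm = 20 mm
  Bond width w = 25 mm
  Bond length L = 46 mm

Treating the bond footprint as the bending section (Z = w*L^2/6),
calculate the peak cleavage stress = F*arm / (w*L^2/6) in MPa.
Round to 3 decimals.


M = 658 * 20 = 13160 N*mm
Z = 25 * 46^2 / 6 = 52900 / 6 mm^3
sigma = M / Z = 6 * 13160 / 52900 = 78960 / 52900
= 1.493 MPa

1.493


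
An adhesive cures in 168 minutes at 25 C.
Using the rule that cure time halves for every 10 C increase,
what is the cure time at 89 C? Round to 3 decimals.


Factor = 2^((89 - 25) / 10) = 84.4485
Cure time = 168 / 84.4485
= 1.989 minutes

1.989


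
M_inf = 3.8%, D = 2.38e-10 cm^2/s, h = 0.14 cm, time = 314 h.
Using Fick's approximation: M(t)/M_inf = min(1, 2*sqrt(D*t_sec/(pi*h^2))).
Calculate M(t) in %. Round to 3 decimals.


t = 1130400 s
ratio = min(1, 2*sqrt(2.38e-10*1130400/(pi*0.0196)))
= 0.132200
M(t) = 3.8 * 0.132200 = 0.502%

0.502


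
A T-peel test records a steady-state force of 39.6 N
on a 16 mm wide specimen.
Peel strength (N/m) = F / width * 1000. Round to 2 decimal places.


Peel strength = 39.6 / 16 * 1000
= 2475.00 N/m

2475.00


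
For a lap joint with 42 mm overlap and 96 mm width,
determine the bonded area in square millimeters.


Area = 42 * 96 = 4032 mm^2

4032


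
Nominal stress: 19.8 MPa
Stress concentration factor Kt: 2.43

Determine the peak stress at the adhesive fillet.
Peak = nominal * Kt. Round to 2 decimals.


Peak stress = 19.8 * 2.43
= 48.11 MPa

48.11


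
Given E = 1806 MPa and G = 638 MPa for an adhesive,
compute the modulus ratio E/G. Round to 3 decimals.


E/G ratio = 1806 / 638 = 2.831

2.831


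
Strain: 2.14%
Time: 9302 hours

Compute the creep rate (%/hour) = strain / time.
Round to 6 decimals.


Creep rate = 2.14 / 9302
= 0.000230 %/h

0.000230


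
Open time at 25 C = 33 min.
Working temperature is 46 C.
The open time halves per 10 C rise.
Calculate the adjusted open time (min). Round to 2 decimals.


factor = 2^((46 - 25) / 10) = 4.2871
ot = 33 / 4.2871 = 7.70 min

7.70


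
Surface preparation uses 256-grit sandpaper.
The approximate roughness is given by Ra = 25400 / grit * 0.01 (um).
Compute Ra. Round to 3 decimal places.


Ra = 25400 / 256 * 0.01
= 254 / 256
= 0.992 um

0.992


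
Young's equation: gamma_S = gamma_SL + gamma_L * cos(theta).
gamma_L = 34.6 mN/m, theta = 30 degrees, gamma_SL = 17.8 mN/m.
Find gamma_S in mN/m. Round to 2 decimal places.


cos(30 deg) = 0.866025
gamma_S = 17.8 + 34.6 * 0.866025
= 47.76 mN/m

47.76


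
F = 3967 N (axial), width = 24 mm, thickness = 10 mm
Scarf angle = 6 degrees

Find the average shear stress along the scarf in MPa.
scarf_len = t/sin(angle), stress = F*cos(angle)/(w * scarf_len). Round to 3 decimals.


scarf_len = 10/sin(6 deg) = 95.6677
cos(6 deg) = 0.994522
stress = 3967*0.994522/(24*95.6677) = 1.718 MPa

1.718


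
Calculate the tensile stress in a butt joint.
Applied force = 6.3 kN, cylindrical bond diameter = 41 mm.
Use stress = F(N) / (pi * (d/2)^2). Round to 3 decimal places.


A = pi * 20.5^2 = 1320.2543 mm^2
sigma = 6300.0 / 1320.2543 = 4.772 MPa

4.772


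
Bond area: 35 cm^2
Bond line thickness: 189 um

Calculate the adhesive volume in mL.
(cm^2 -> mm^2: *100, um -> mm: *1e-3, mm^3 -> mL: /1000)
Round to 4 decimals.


V = 35*100 * 189*1e-3 / 1000
= 0.6615 mL

0.6615


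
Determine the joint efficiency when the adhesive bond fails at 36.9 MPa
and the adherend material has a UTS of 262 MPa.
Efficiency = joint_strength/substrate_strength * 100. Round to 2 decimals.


Joint efficiency = 36.9 / 262 * 100
= 14.08%

14.08


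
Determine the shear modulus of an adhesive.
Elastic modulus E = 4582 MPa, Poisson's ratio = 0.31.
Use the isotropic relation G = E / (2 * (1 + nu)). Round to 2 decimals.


G = 4582 / (2*(1+0.31)) = 4582 / 2.62
= 1748.85 MPa

1748.85


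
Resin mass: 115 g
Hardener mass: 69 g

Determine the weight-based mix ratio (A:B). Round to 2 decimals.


Ratio = 115 / 69 = 1.67

1.67


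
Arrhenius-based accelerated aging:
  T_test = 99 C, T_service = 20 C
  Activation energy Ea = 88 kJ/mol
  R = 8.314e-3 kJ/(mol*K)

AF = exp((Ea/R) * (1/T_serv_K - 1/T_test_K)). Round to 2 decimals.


T_test_K = 372.15, T_serv_K = 293.15
AF = exp((88/8.314e-3) * (1/293.15 - 1/372.15))
= 2131.63

2131.63


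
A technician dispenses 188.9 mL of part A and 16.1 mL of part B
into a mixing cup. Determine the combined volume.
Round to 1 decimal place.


Combined volume = 188.9 + 16.1
= 205.0 mL

205.0


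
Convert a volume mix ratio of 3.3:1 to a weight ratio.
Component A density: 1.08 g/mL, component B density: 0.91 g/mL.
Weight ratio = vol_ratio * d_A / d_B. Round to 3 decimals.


= 3.3 * 1.08 / 0.91 = 3.916

3.916


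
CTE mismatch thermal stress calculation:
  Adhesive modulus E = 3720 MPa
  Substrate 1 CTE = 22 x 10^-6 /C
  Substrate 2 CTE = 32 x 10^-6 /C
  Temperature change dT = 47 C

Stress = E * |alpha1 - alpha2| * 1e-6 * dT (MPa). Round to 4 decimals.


delta_alpha = |22 - 32| = 10 x 10^-6/C
Stress = 3720 * 10e-6 * 47
= 1.7484 MPa

1.7484


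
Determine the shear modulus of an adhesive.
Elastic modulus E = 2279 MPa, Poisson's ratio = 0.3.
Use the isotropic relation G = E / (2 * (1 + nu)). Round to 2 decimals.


G = 2279 / (2*(1+0.3)) = 2279 / 2.60
= 876.54 MPa

876.54


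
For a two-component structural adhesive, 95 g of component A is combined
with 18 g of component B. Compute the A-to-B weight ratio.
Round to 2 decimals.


Weight ratio A:B = 95 / 18
= 5.28

5.28


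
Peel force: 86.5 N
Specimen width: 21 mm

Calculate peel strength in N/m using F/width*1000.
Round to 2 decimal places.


Peel strength = 86.5 / 21 * 1000 = 4119.05 N/m

4119.05


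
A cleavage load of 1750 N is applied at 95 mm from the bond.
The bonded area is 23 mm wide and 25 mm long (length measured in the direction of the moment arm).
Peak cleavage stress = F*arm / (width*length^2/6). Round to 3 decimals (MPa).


Moment = 1750 * 95 = 166250 N*mm
Section modulus = 23 * 625 / 6 = 14375 / 6 mm^3
Stress = 166250 / (14375 / 6) = 997500 / 14375
= 69.391 MPa

69.391


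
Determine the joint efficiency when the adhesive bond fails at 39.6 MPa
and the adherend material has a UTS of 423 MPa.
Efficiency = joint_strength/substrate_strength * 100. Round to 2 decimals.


Joint efficiency = 39.6 / 423 * 100
= 9.36%

9.36


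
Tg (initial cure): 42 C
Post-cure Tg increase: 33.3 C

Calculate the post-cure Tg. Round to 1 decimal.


Post-cure Tg = 42 + 33.3 = 75.3 C

75.3


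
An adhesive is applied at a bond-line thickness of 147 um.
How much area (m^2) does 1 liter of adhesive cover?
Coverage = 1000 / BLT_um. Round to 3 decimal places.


Coverage = 1000 / 147 = 6.803 m^2

6.803


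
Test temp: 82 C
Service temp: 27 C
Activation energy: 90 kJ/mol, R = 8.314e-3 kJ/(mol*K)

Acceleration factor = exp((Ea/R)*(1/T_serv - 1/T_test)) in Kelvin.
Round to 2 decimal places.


AF = exp((90/0.008314)*(1/300.15 - 1/355.15))
= 266.48

266.48


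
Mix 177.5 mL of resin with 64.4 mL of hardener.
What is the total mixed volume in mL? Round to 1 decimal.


Total = 177.5 + 64.4 = 241.9 mL

241.9


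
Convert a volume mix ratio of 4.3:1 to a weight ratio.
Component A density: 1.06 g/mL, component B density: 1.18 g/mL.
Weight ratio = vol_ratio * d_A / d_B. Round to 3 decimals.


= 4.3 * 1.06 / 1.18 = 3.863

3.863


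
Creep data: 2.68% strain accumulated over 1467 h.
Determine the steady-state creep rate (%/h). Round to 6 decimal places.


Rate = 2.68 / 1467 = 0.001827 %/h

0.001827


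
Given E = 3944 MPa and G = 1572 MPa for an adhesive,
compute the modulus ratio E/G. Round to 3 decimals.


E/G ratio = 3944 / 1572 = 2.509

2.509


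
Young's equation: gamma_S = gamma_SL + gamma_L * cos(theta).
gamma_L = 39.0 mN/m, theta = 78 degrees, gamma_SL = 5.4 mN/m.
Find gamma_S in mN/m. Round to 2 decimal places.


cos(78 deg) = 0.207912
gamma_S = 5.4 + 39.0 * 0.207912
= 13.51 mN/m

13.51


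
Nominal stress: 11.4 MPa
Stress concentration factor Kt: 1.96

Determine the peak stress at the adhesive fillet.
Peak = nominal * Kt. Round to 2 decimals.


Peak stress = 11.4 * 1.96
= 22.34 MPa

22.34


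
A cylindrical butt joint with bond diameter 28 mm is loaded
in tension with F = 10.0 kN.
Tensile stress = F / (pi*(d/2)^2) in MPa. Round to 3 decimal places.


Area = pi * (28/2)^2 = 615.7522 mm^2
Stress = 10.0*1000 / 615.7522
= 16.240 MPa

16.240


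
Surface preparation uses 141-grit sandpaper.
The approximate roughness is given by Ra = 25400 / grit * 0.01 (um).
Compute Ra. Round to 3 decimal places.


Ra = 25400 / 141 * 0.01
= 254 / 141
= 1.801 um

1.801


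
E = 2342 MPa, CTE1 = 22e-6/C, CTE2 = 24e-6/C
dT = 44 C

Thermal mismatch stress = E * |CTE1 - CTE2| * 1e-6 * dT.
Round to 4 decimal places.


= 2342 * 2e-6 * 44
= 0.2061 MPa

0.2061


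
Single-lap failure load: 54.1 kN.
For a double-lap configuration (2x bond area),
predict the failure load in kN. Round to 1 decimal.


Failure load = 54.1 * 2 = 108.2 kN

108.2


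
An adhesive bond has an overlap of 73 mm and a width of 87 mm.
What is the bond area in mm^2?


Bond area = overlap * width
= 73 * 87
= 6351 mm^2

6351


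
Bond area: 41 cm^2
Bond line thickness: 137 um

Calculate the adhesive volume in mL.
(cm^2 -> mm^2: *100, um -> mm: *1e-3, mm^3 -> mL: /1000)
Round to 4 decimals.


V = 41*100 * 137*1e-3 / 1000
= 0.5617 mL

0.5617


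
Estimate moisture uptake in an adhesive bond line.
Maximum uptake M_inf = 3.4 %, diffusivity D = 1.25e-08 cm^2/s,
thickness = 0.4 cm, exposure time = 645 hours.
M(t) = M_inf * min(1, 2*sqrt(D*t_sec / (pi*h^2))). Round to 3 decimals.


Convert time: 645 h = 2322000 s
ratio = min(1, 2*sqrt(1.25e-08*2322000/(pi*0.4^2)))
= 0.480597
M(t) = 3.4 * 0.480597 = 1.634%

1.634


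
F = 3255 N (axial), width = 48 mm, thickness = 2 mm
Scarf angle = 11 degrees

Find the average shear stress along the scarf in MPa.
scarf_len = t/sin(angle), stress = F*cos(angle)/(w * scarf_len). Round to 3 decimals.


scarf_len = 2/sin(11 deg) = 10.4817
cos(11 deg) = 0.981627
stress = 3255*0.981627/(48*10.4817) = 6.351 MPa

6.351


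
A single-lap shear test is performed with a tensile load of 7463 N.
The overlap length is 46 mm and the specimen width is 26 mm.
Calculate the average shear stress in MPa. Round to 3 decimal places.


Shear stress = F / (overlap * width)
= 7463 / (46 * 26)
= 7463 / 1196
= 6.240 MPa

6.240


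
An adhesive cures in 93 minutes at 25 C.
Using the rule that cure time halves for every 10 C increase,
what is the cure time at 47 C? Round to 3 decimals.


Factor = 2^((47 - 25) / 10) = 4.5948
Cure time = 93 / 4.5948
= 20.240 minutes

20.240


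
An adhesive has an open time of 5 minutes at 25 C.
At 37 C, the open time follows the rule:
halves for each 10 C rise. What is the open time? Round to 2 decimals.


Factor = 2^((37-25)/10) = 2.2974
Open time = 5 / 2.2974 = 2.18 min

2.18


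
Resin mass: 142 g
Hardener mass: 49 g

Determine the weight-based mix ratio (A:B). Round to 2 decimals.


Ratio = 142 / 49 = 2.90

2.90


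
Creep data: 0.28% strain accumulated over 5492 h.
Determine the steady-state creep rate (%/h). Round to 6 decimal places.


Rate = 0.28 / 5492 = 0.000051 %/h

0.000051


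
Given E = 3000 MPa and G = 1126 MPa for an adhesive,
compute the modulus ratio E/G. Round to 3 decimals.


E/G ratio = 3000 / 1126 = 2.664

2.664


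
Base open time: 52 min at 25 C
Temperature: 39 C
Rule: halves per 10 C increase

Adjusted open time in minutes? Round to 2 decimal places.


Acceleration = 2^((39-25)/10) = 2.6390
Open time = 52 / 2.6390 = 19.70 min

19.70


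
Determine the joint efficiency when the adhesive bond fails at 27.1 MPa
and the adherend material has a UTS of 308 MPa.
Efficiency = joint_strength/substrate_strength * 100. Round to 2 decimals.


Joint efficiency = 27.1 / 308 * 100
= 8.80%

8.80


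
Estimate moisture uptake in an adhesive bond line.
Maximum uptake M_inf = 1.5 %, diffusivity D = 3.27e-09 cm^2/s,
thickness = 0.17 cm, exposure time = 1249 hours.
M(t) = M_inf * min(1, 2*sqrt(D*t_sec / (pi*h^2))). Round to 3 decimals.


Convert time: 1249 h = 4496400 s
ratio = min(1, 2*sqrt(3.27e-09*4496400/(pi*0.17^2)))
= 0.804845
M(t) = 1.5 * 0.804845 = 1.207%

1.207


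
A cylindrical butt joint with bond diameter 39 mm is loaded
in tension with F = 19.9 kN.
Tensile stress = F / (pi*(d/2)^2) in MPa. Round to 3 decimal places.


Area = pi * (39/2)^2 = 1194.5906 mm^2
Stress = 19.9*1000 / 1194.5906
= 16.658 MPa

16.658


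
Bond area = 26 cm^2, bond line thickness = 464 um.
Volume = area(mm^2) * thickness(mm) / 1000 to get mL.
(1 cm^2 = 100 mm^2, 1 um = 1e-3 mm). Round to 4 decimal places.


area_mm2 = 26 * 100 = 2600
blt_mm = 464 * 1e-3 = 0.464
vol_mm3 = 2600 * 0.464 = 1206.4
vol_mL = 1206.4 / 1000 = 1.2064 mL

1.2064


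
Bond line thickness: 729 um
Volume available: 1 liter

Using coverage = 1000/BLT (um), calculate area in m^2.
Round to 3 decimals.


1 L = 1e6 mm^3, thickness = 729 um = 0.729 mm
Area = 1e6 / 0.729 mm^2 = (1e6 / 0.729) / 1e6 m^2 = 1000 / 729 m^2
= 1.372 m^2

1.372


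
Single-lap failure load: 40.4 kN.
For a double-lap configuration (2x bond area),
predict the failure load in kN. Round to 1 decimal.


Failure load = 40.4 * 2 = 80.8 kN

80.8


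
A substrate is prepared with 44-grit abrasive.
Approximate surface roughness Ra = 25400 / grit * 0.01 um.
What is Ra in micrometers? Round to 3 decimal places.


Ra = 25400 / 44 * 0.01 = 5.773 um

5.773


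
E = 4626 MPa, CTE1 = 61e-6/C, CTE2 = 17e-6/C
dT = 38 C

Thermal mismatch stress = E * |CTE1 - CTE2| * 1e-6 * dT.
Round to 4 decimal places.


= 4626 * 44e-6 * 38
= 7.7347 MPa

7.7347


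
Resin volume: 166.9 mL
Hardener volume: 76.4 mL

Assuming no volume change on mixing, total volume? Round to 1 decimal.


V_total = 166.9 + 76.4 = 243.3 mL

243.3


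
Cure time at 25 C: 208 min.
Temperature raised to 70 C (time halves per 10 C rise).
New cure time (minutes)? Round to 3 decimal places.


Acceleration factor = 2^(45/10) = 22.6274
New time = 208 / 22.6274 = 9.192 min

9.192


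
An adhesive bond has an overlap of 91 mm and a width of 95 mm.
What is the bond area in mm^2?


Bond area = overlap * width
= 91 * 95
= 8645 mm^2

8645


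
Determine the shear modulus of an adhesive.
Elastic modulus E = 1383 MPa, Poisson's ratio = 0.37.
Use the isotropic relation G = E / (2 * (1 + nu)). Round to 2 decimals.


G = 1383 / (2*(1+0.37)) = 1383 / 2.74
= 504.74 MPa

504.74


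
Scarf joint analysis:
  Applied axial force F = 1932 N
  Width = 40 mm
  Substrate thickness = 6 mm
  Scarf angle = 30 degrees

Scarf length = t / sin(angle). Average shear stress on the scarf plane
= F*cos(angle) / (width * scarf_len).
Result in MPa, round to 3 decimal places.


Scarf length = 6 / sin(30 deg) = 12.0000 mm
cos(30 deg) = 0.866025
Shear = 1932 * 0.866025 / (40 * 12.0000)
= 3.486 MPa

3.486


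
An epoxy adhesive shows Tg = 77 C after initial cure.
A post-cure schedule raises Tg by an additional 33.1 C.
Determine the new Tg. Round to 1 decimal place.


New Tg = 77 + 33.1
= 110.1 C

110.1


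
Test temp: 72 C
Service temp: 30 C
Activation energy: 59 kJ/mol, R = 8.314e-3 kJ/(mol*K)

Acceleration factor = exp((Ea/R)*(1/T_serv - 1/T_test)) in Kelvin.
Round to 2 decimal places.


AF = exp((59/0.008314)*(1/303.15 - 1/345.15))
= 17.26

17.26


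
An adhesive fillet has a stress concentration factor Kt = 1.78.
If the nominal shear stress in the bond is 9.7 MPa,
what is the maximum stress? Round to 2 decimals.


Max stress = 9.7 * 1.78 = 17.27 MPa

17.27


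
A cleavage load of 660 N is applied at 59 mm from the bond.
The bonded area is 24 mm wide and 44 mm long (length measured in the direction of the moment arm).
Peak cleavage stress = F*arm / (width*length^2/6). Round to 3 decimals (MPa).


Moment = 660 * 59 = 38940 N*mm
Section modulus = 24 * 1936 / 6 = 46464 / 6 mm^3
Stress = 38940 / (46464 / 6) = 233640 / 46464
= 5.028 MPa

5.028


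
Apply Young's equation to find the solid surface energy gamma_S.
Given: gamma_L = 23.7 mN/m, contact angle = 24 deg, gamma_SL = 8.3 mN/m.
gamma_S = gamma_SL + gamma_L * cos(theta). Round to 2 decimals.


theta_rad = 24 * pi/180 = 0.418879
gamma_S = 8.3 + 23.7 * cos(0.418879)
= 29.95 mN/m

29.95


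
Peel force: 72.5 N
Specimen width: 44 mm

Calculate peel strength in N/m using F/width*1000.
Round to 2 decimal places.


Peel strength = 72.5 / 44 * 1000 = 1647.73 N/m

1647.73


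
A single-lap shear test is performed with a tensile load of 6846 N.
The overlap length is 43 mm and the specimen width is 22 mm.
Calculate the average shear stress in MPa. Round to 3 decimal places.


Shear stress = F / (overlap * width)
= 6846 / (43 * 22)
= 6846 / 946
= 7.237 MPa

7.237


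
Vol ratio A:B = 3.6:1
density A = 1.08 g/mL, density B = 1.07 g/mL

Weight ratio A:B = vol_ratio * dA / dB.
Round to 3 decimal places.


Weight ratio = 3.6 * 1.08 / 1.07
= 3.634

3.634


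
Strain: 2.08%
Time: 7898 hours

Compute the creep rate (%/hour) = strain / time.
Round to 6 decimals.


Creep rate = 2.08 / 7898
= 0.000263 %/h

0.000263


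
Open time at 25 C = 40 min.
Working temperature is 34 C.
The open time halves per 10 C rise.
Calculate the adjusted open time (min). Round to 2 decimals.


factor = 2^((34 - 25) / 10) = 1.8661
ot = 40 / 1.8661 = 21.44 min

21.44


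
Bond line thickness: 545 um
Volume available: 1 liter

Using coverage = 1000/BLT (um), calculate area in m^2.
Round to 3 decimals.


1 L = 1e6 mm^3, thickness = 545 um = 0.545 mm
Area = 1e6 / 0.545 mm^2 = (1e6 / 0.545) / 1e6 m^2 = 1000 / 545 m^2
= 1.835 m^2

1.835


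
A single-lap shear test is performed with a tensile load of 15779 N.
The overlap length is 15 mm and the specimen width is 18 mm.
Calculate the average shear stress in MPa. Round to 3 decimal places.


Shear stress = F / (overlap * width)
= 15779 / (15 * 18)
= 15779 / 270
= 58.441 MPa

58.441


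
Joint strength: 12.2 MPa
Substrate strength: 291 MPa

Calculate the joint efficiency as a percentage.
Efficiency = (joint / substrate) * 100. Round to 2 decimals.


Efficiency = (12.2 / 291) * 100 = 4.19%

4.19


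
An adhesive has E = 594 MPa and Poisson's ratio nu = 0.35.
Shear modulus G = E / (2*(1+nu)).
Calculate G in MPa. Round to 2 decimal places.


G = 594 / (2*(1+0.35))
= 594 / 2.70
= 220.00 MPa

220.00


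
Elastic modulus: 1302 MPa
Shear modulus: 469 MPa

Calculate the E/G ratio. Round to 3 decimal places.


E / G = 1302 / 469 = 2.776

2.776


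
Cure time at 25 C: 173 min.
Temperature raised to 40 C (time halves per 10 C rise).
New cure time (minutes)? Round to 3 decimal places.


Acceleration factor = 2^(15/10) = 2.8284
New time = 173 / 2.8284 = 61.165 min

61.165


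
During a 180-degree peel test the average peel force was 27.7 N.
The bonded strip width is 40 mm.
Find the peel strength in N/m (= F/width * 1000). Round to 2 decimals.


Peel strength = F/width * 1000
= 27.7 / 40 * 1000
= 692.50 N/m

692.50


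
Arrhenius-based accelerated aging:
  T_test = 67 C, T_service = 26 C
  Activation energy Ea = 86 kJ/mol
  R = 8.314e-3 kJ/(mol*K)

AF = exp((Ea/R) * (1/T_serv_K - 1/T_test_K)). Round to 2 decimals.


T_test_K = 340.15, T_serv_K = 299.15
AF = exp((86/8.314e-3) * (1/299.15 - 1/340.15))
= 64.58

64.58


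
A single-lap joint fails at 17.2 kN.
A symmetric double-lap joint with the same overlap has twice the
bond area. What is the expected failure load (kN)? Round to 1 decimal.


Double-lap load = 2 * 17.2 = 34.4 kN

34.4


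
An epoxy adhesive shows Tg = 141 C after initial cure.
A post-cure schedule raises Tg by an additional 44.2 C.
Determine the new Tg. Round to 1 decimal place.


New Tg = 141 + 44.2
= 185.2 C

185.2


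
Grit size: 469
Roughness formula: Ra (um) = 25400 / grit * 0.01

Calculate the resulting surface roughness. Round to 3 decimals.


Ra = 25400 / 469 * 0.01
= 0.542 um

0.542


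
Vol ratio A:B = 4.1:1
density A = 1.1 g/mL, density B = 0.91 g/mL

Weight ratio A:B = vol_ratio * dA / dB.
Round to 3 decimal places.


Weight ratio = 4.1 * 1.1 / 0.91
= 4.956

4.956


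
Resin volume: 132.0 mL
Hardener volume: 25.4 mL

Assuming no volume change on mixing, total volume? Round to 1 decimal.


V_total = 132.0 + 25.4 = 157.4 mL

157.4


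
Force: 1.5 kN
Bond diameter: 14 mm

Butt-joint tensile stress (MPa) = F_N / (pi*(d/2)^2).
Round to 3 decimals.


F_N = 1.5 * 1000 = 1500.0 N
A = pi*(7.0)^2 = 153.9380 mm^2
stress = 1500.0 / 153.9380 = 9.744 MPa

9.744


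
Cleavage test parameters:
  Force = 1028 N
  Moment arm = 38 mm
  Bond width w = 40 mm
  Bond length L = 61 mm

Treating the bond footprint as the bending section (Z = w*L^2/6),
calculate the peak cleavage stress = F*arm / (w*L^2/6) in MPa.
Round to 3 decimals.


M = 1028 * 38 = 39064 N*mm
Z = 40 * 61^2 / 6 = 148840 / 6 mm^3
sigma = M / Z = 6 * 39064 / 148840 = 234384 / 148840
= 1.575 MPa

1.575


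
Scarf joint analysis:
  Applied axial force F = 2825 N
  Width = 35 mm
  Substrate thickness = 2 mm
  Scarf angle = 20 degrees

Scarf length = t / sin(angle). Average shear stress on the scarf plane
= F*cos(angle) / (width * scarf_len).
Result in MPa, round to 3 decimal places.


Scarf length = 2 / sin(20 deg) = 5.8476 mm
cos(20 deg) = 0.939693
Shear = 2825 * 0.939693 / (35 * 5.8476)
= 12.971 MPa

12.971


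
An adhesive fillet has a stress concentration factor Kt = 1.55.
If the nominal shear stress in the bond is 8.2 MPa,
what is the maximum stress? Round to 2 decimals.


Max stress = 8.2 * 1.55 = 12.71 MPa

12.71


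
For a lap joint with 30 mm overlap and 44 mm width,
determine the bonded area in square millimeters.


Area = 30 * 44 = 1320 mm^2

1320


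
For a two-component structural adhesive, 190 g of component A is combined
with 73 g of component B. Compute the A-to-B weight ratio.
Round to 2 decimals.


Weight ratio A:B = 190 / 73
= 2.60

2.60


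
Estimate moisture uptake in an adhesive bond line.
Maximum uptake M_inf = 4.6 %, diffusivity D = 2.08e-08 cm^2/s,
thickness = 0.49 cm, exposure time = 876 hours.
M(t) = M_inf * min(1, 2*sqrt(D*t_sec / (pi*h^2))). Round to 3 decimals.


Convert time: 876 h = 3153600 s
ratio = min(1, 2*sqrt(2.08e-08*3153600/(pi*0.49^2)))
= 0.589785
M(t) = 4.6 * 0.589785 = 2.713%

2.713


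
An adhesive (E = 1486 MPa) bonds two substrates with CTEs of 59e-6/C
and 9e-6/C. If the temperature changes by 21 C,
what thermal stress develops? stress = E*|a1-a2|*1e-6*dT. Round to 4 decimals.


Stress = 1486 * |59 - 9| * 1e-6 * 21
= 1.5603 MPa

1.5603


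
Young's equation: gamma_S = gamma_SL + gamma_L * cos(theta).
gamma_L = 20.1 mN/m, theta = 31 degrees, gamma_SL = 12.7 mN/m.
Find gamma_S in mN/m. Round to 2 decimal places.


cos(31 deg) = 0.857167
gamma_S = 12.7 + 20.1 * 0.857167
= 29.93 mN/m

29.93


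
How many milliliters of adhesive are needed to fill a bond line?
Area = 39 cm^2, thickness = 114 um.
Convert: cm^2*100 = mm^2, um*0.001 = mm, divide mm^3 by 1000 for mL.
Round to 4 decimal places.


= (39 * 100) * (114 * 0.001) / 1000
= 0.4446 mL

0.4446


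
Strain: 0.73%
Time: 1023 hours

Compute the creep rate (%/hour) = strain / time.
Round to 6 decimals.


Creep rate = 0.73 / 1023
= 0.000714 %/h

0.000714


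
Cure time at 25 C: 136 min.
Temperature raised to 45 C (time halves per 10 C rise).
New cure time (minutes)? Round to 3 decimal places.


Acceleration factor = 2^(20/10) = 4.0000
New time = 136 / 4.0000 = 34.000 min

34.000


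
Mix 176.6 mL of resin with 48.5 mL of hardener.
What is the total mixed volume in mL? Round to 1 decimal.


Total = 176.6 + 48.5 = 225.1 mL

225.1


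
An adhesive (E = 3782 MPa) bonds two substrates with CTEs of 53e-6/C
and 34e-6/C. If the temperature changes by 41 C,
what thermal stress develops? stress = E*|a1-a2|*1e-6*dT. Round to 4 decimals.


Stress = 3782 * |53 - 34| * 1e-6 * 41
= 2.9462 MPa

2.9462


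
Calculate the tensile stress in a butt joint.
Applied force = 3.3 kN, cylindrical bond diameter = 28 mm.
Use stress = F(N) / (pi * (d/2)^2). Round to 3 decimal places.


A = pi * 14.0^2 = 615.7522 mm^2
sigma = 3300.0 / 615.7522 = 5.359 MPa

5.359


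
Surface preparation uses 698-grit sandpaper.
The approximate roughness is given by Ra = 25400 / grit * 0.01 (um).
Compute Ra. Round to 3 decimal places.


Ra = 25400 / 698 * 0.01
= 254 / 698
= 0.364 um

0.364


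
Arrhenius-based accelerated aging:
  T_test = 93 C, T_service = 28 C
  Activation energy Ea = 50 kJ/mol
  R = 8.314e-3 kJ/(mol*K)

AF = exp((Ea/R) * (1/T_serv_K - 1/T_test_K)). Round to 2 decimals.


T_test_K = 366.15, T_serv_K = 301.15
AF = exp((50/8.314e-3) * (1/301.15 - 1/366.15))
= 34.64

34.64


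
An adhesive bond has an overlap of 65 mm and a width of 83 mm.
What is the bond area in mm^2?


Bond area = overlap * width
= 65 * 83
= 5395 mm^2

5395


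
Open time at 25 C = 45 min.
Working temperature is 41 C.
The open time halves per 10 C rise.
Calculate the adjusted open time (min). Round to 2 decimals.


factor = 2^((41 - 25) / 10) = 3.0314
ot = 45 / 3.0314 = 14.84 min

14.84


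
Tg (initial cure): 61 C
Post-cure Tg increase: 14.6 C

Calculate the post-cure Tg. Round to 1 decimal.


Post-cure Tg = 61 + 14.6 = 75.6 C

75.6


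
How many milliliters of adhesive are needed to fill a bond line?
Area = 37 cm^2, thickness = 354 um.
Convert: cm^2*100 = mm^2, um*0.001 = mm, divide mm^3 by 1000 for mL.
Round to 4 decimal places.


= (37 * 100) * (354 * 0.001) / 1000
= 1.3098 mL

1.3098


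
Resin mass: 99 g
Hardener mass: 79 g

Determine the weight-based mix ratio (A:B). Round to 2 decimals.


Ratio = 99 / 79 = 1.25

1.25


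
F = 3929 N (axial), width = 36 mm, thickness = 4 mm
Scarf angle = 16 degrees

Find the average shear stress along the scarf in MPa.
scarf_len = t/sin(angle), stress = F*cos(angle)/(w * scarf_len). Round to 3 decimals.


scarf_len = 4/sin(16 deg) = 14.5118
cos(16 deg) = 0.961262
stress = 3929*0.961262/(36*14.5118) = 7.229 MPa

7.229


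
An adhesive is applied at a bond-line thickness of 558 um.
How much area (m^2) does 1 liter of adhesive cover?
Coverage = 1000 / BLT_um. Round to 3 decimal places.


Coverage = 1000 / 558 = 1.792 m^2

1.792


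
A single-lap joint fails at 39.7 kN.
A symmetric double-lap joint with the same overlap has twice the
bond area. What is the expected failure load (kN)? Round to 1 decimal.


Double-lap load = 2 * 39.7 = 79.4 kN

79.4


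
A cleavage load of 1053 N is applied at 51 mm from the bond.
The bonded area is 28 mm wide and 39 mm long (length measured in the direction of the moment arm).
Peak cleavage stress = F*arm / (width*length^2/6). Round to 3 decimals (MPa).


Moment = 1053 * 51 = 53703 N*mm
Section modulus = 28 * 1521 / 6 = 42588 / 6 mm^3
Stress = 53703 / (42588 / 6) = 322218 / 42588
= 7.566 MPa

7.566


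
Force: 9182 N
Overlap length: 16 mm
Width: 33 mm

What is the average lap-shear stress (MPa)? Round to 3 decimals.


Average shear stress = F / (overlap * width)
= 9182 / (16 * 33)
= 17.390 MPa

17.390


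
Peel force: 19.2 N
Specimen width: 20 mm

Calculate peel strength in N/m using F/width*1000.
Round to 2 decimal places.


Peel strength = 19.2 / 20 * 1000 = 960.00 N/m

960.00


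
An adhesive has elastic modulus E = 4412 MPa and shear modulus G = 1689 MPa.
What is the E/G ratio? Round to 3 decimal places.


E/G = 4412 / 1689 = 2.612

2.612


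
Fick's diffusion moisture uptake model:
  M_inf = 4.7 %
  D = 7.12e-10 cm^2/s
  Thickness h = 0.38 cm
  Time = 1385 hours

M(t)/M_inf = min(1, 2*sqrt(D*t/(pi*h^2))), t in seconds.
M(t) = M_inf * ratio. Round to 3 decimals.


t_sec = 1385 * 3600 = 4986000
ratio = 2*sqrt(7.12e-10*4986000/(pi*0.38^2))
= min(1, 0.176924)
= 0.176924
M(t) = 4.7 * 0.176924 = 0.832 %

0.832


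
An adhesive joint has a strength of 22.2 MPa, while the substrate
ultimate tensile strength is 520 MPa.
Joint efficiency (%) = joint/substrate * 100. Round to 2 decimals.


Efficiency = 22.2 / 520 * 100
= 4.27%

4.27


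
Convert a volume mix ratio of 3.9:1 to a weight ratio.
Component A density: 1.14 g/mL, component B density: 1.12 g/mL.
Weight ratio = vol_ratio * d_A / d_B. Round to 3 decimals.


= 3.9 * 1.14 / 1.12 = 3.970

3.970


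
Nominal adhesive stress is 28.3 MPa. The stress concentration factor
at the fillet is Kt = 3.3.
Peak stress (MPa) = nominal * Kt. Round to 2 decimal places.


Peak = 28.3 * 3.3 = 93.39 MPa

93.39


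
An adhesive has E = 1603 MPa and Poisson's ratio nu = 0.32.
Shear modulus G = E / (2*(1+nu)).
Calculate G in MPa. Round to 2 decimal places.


G = 1603 / (2*(1+0.32))
= 1603 / 2.64
= 607.20 MPa

607.20


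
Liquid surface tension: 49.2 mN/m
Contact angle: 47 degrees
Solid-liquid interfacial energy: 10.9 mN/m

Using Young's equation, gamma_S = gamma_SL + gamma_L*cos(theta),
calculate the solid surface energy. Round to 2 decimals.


gamma_S = 10.9 + 49.2 * cos(47)
= 44.45 mN/m

44.45


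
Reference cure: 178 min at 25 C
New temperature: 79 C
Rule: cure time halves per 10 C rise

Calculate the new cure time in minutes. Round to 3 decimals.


factor = 2^((79-25)/10) = 42.2243
t_new = 178 / 42.2243 = 4.216 min

4.216


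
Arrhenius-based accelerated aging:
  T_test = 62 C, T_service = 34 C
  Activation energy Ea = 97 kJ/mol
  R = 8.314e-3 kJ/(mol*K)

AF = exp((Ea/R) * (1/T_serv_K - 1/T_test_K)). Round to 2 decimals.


T_test_K = 335.15, T_serv_K = 307.15
AF = exp((97/8.314e-3) * (1/307.15 - 1/335.15))
= 23.89

23.89


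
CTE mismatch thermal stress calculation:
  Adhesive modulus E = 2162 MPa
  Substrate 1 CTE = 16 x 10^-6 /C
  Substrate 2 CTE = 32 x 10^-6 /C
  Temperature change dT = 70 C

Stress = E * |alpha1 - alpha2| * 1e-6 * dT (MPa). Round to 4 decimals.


delta_alpha = |16 - 32| = 16 x 10^-6/C
Stress = 2162 * 16e-6 * 70
= 2.4214 MPa

2.4214


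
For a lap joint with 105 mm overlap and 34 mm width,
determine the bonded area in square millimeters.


Area = 105 * 34 = 3570 mm^2

3570


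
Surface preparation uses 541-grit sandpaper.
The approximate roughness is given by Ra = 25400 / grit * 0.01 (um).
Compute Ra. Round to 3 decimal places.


Ra = 25400 / 541 * 0.01
= 254 / 541
= 0.470 um

0.470


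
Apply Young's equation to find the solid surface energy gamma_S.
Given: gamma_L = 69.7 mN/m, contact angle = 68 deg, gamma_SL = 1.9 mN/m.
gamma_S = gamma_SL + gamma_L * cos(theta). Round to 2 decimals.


theta_rad = 68 * pi/180 = 1.186824
gamma_S = 1.9 + 69.7 * cos(1.186824)
= 28.01 mN/m

28.01


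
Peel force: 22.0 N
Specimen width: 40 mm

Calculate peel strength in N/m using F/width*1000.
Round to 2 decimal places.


Peel strength = 22.0 / 40 * 1000 = 550.00 N/m

550.00


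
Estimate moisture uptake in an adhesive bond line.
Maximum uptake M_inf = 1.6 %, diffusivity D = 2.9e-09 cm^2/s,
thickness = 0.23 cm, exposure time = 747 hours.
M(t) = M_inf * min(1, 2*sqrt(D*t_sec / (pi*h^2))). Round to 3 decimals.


Convert time: 747 h = 2689200 s
ratio = min(1, 2*sqrt(2.9e-09*2689200/(pi*0.23^2)))
= 0.433249
M(t) = 1.6 * 0.433249 = 0.693%

0.693


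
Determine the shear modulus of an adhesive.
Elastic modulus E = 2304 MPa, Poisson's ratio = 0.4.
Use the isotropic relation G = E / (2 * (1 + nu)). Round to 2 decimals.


G = 2304 / (2*(1+0.4)) = 2304 / 2.80
= 822.86 MPa

822.86


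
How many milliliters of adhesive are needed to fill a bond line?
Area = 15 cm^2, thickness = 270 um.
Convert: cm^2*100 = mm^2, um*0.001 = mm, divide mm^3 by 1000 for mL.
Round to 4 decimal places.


= (15 * 100) * (270 * 0.001) / 1000
= 0.4050 mL

0.4050


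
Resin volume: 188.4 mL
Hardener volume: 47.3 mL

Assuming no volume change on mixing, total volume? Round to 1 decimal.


V_total = 188.4 + 47.3 = 235.7 mL

235.7


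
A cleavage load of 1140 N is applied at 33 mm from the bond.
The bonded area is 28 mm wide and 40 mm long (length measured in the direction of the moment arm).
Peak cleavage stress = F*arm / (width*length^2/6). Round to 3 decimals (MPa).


Moment = 1140 * 33 = 37620 N*mm
Section modulus = 28 * 1600 / 6 = 44800 / 6 mm^3
Stress = 37620 / (44800 / 6) = 225720 / 44800
= 5.038 MPa

5.038


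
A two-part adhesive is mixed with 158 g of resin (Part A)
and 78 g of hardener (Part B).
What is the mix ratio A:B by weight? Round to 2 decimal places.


Mix ratio = mass_A / mass_B
= 158 / 78
= 2.03

2.03


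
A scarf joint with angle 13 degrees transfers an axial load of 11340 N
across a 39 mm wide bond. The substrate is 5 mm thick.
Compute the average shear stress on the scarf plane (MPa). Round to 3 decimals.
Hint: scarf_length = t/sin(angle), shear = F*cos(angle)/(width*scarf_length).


scarf_length = 5 / sin(13 deg) = 22.2271 mm
cos(13 deg) = 0.974370
shear stress = 11340 * 0.974370 / (39 * 22.2271)
= 12.746 MPa

12.746


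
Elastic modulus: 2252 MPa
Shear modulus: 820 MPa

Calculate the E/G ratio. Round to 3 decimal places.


E / G = 2252 / 820 = 2.746

2.746


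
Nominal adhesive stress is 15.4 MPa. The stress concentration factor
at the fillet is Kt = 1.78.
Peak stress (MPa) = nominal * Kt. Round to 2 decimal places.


Peak = 15.4 * 1.78 = 27.41 MPa

27.41


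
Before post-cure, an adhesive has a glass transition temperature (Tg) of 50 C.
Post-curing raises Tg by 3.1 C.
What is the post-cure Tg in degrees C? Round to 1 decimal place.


Tg_post = Tg_base + delta_Tg
= 50 + 3.1
= 53.1 C

53.1


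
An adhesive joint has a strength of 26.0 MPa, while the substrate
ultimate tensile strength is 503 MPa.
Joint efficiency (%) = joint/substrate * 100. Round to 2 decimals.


Efficiency = 26.0 / 503 * 100
= 5.17%

5.17


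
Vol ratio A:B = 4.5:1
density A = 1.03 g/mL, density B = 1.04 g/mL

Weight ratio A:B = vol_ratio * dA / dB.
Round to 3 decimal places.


Weight ratio = 4.5 * 1.03 / 1.04
= 4.457

4.457


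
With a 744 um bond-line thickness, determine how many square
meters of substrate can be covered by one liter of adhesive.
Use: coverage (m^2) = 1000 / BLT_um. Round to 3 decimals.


Coverage = 1000 / 744 = 1.344 m^2

1.344


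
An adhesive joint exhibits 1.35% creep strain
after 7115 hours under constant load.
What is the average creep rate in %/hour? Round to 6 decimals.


Creep rate = strain / time
= 1.35 / 7115
= 0.000190 %/h

0.000190


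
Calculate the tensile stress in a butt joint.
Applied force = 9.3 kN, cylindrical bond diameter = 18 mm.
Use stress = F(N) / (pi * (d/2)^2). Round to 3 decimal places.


A = pi * 9.0^2 = 254.4690 mm^2
sigma = 9300.0 / 254.4690 = 36.547 MPa

36.547


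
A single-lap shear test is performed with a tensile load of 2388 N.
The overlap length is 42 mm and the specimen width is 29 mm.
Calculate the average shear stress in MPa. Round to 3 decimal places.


Shear stress = F / (overlap * width)
= 2388 / (42 * 29)
= 2388 / 1218
= 1.961 MPa

1.961


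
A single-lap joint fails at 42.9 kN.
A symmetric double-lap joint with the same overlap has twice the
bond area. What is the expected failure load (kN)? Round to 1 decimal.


Double-lap load = 2 * 42.9 = 85.8 kN

85.8


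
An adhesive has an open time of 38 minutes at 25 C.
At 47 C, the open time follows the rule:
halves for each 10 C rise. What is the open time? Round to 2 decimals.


Factor = 2^((47-25)/10) = 4.5948
Open time = 38 / 4.5948 = 8.27 min

8.27


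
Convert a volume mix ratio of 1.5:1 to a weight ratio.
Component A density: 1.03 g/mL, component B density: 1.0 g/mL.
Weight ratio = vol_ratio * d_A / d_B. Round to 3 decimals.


= 1.5 * 1.03 / 1.0 = 1.545

1.545


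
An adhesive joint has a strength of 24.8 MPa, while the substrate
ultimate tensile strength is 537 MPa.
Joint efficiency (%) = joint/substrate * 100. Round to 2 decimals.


Efficiency = 24.8 / 537 * 100
= 4.62%

4.62
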